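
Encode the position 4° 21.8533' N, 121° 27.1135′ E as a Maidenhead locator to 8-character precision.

PJ04ri47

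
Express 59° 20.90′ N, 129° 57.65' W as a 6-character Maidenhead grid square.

CO59ai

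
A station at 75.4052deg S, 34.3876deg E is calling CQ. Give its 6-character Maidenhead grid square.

Offset from 180°W / 90°S: lon 214.3876°, lat 14.5948°.
Field (20°×10°, letters A–R): lon ⌊214.3876/20⌋ = 10 → K; lat ⌊14.5948/10⌋ = 1 → B.
Square (2°×1°, digits 0–9): lon ⌊14.3876/2⌋ = 7; lat ⌊4.5948/1⌋ = 4.
Subsquare (5′×2.5′, letters a–x): lon ⌊0.3876/0.0833333⌋ = 4 → e; lat ⌊0.5948/0.0416667⌋ = 14 → o.

KB74eo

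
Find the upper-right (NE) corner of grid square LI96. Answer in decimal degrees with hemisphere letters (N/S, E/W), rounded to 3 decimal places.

3.000° S, 60.000° E

Field L=11, I=8: +11·20° lon, +8·10° lat → SW at lon 40°, lat -10°.
Square 9, 6: +9·2° lon, +6·1° lat → SW at lon 58°, lat -4°.
Cell spans 2° lon × 1° lat. NE corner is SW corner plus one full cell.
latitude 3.000° S, longitude 60.000° E.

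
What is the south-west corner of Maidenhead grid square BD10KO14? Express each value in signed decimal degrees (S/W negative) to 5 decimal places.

-59.40000, -157.15833

Field B=1, D=3: +1·20° lon, +3·10° lat → SW at lon -160°, lat -60°.
Square 1, 0: +1·2° lon, +0·1° lat → SW at lon -158°, lat -60°.
Subsquare k=10, o=14: +10·0.0833333° lon, +14·0.0416667° lat → SW at lon -157.167°, lat -59.4167°.
Extended square 1, 4: +1·0.00833333° lon, +4·0.00416667° lat → SW at lon -157.158°, lat -59.4°.
latitude -59.40000, longitude -157.15833.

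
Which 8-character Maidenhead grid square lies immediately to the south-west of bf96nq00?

Longitude extended square 0; −1 → -1, wraps to 9, carry into subsquare.
Longitude subsquare n = 13; −1 → 12 = m.
Latitude extended square 0; −1 → -1, wraps to 9, carry into subsquare.
Latitude subsquare q = 16; −1 → 15 = p.

BF96mp99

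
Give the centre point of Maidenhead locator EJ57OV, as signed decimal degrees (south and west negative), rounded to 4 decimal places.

Field E=4, J=9: +4·20° lon, +9·10° lat → SW at lon -100°, lat 0°.
Square 5, 7: +5·2° lon, +7·1° lat → SW at lon -90°, lat 7°.
Subsquare o=14, v=21: +14·0.0833333° lon, +21·0.0416667° lat → SW at lon -88.8333°, lat 7.875°.
Cell spans 0.0833333° lon × 0.0416667° lat. Centre is SW corner plus half of each.
latitude 7.8958, longitude -88.7917.

7.8958, -88.7917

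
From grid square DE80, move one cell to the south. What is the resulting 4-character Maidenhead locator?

DD89

Latitude square 0; −1 → -1, wraps to 9, carry into field.
Latitude field E = 4; −1 → 3 = D.
The longitude characters are unchanged.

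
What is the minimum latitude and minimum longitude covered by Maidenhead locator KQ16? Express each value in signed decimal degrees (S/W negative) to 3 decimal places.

Field K=10, Q=16: +10·20° lon, +16·10° lat → SW at lon 20°, lat 70°.
Square 1, 6: +1·2° lon, +6·1° lat → SW at lon 22°, lat 76°.
latitude 76.000, longitude 22.000.

76.000, 22.000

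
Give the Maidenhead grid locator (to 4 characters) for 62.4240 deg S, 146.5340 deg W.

Offset from 180°W / 90°S: lon 33.47°, lat 27.58°.
Field (20°×10°, letters A–R): lon ⌊33.47/20⌋ = 1 → B; lat ⌊27.58/10⌋ = 2 → C.
Square (2°×1°, digits 0–9): lon ⌊13.47/2⌋ = 6; lat ⌊7.58/1⌋ = 7.

BC67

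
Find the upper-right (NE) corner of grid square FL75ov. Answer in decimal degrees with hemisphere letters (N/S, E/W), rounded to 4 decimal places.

Field F=5, L=11: +5·20° lon, +11·10° lat → SW at lon -80°, lat 20°.
Square 7, 5: +7·2° lon, +5·1° lat → SW at lon -66°, lat 25°.
Subsquare o=14, v=21: +14·0.0833333° lon, +21·0.0416667° lat → SW at lon -64.8333°, lat 25.875°.
Cell spans 0.0833333° lon × 0.0416667° lat. NE corner is SW corner plus one full cell.
latitude 25.9167° N, longitude 64.7500° W.

25.9167° N, 64.7500° W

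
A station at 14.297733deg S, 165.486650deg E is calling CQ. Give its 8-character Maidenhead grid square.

Add 180° to longitude and 90° to latitude: 345.48665, 75.70227.
Field: lon ⌊345.48665/20⌋ = 17 → R; lat ⌊75.70227/10⌋ = 7 → H.
Square: lon ⌊5.48665/2⌋ = 2; lat ⌊5.70227/1⌋ = 5.
Subsquare: lon ⌊1.48665/0.0833333⌋ = 17 → r; lat ⌊0.70227/0.0416667⌋ = 16 → q.
Extended square: lon ⌊0.06998/0.00833333⌋ = 8; lat ⌊0.03560/0.00416667⌋ = 8.

RH25rq88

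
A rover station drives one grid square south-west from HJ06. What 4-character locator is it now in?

Longitude square 0; −1 → -1, wraps to 9, carry into field.
Longitude field H = 7; −1 → 6 = G.
Latitude square 6; −1 → 5.

GJ95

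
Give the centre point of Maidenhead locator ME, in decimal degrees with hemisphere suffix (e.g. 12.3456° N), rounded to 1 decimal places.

45.0° S, 70.0° E

Field M=12, E=4: +12·20° lon, +4·10° lat → SW at lon 60°, lat -50°.
Cell spans 20° lon × 10° lat. Centre is SW corner plus half of each.
latitude 45.0° S, longitude 70.0° E.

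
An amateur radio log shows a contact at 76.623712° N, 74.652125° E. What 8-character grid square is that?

Offset from 180°W / 90°S: lon 254.65213°, lat 166.62371°.
Field: 254.65213/20 → 12 → M, 166.62371/10 → 16 → Q; chars MQ.
Square: 14.65213/2 → 7, 6.62371/1 → 6; chars 76.
Subsquare: 0.65213/0.0833333 → 7 → h, 0.62371/0.0416667 → 14 → o; chars ho.
Extended square: 0.06879/0.00833333 → 8, 0.04038/0.00416667 → 9; chars 89.

MQ76ho89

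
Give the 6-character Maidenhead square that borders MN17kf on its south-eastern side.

MN17le

Longitude subsquare k = 10; +1 → 11 = l.
Latitude subsquare f = 5; −1 → 4 = e.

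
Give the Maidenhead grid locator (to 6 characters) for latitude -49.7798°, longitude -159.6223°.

BE00ef

Shift to the Maidenhead origin (180°W, 90°S): lon 20.3777, lat 40.2202.
Field: lon ⌊20.3777/20⌋ = 1 → B; lat ⌊40.2202/10⌋ = 4 → E.
Square: lon ⌊0.3777/2⌋ = 0; lat ⌊0.2202/1⌋ = 0.
Subsquare: lon ⌊0.3777/0.0833333⌋ = 4 → e; lat ⌊0.2202/0.0416667⌋ = 5 → f.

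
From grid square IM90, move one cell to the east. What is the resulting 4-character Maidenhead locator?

JM00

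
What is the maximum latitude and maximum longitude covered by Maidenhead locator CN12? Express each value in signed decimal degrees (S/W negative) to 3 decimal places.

Field C=2, N=13: +2·20° lon, +13·10° lat → SW at lon -140°, lat 40°.
Square 1, 2: +1·2° lon, +2·1° lat → SW at lon -138°, lat 42°.
Cell spans 2° lon × 1° lat. NE corner is SW corner plus one full cell.
latitude 43.000, longitude -136.000.

43.000, -136.000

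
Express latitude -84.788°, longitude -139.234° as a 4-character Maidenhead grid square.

Shift to the Maidenhead origin (180°W, 90°S): lon 40.77, lat 5.21.
Field: 40.77/20 → 2 → C, 5.21/10 → 0 → A; chars CA.
Square: 0.77/2 → 0, 5.21/1 → 5; chars 05.

CA05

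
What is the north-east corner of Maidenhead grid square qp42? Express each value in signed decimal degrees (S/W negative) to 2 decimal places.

Field Q=16, P=15: +16·20° lon, +15·10° lat → SW at lon 140°, lat 60°.
Square 4, 2: +4·2° lon, +2·1° lat → SW at lon 148°, lat 62°.
Cell spans 2° lon × 1° lat. NE corner is SW corner plus one full cell.
latitude 63.00, longitude 150.00.

63.00, 150.00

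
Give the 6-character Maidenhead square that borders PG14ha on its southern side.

PG13hx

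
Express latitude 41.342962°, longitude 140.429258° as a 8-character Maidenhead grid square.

QN01fi12

Add 180° to longitude and 90° to latitude: 320.42926, 131.34296.
Field: 320.42926/20 → 16 → Q, 131.34296/10 → 13 → N; chars QN.
Square: 0.42926/2 → 0, 1.34296/1 → 1; chars 01.
Subsquare: 0.42926/0.0833333 → 5 → f, 0.34296/0.0416667 → 8 → i; chars fi.
Extended square: 0.01259/0.00833333 → 1, 0.00963/0.00416667 → 2; chars 12.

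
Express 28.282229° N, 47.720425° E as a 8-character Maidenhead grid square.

LL38ug67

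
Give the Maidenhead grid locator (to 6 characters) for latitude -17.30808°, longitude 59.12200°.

LH92nq

Offset from 180°W / 90°S: lon 239.1220°, lat 72.6919°.
Field (20°×10°, letters A–R): lon ⌊239.1220/20⌋ = 11 → L; lat ⌊72.6919/10⌋ = 7 → H.
Square (2°×1°, digits 0–9): lon ⌊19.1220/2⌋ = 9; lat ⌊2.6919/1⌋ = 2.
Subsquare (5′×2.5′, letters a–x): lon ⌊1.1220/0.0833333⌋ = 13 → n; lat ⌊0.6919/0.0416667⌋ = 16 → q.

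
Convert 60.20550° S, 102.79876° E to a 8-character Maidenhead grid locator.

OC19jt50

Add 180° to longitude and 90° to latitude: 282.79876, 29.79450.
Field (20°×10°, letters A–R): lon ⌊282.79876/20⌋ = 14 → O; lat ⌊29.79450/10⌋ = 2 → C.
Square (2°×1°, digits 0–9): lon ⌊2.79876/2⌋ = 1; lat ⌊9.79450/1⌋ = 9.
Subsquare (5′×2.5′, letters a–x): lon ⌊0.79876/0.0833333⌋ = 9 → j; lat ⌊0.79450/0.0416667⌋ = 19 → t.
Extended square (30″×15″, digits 0–9): lon ⌊0.04876/0.00833333⌋ = 5; lat ⌊0.00283/0.00416667⌋ = 0.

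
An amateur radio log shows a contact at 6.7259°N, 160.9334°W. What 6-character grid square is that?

AJ96mr

Add 180° to longitude and 90° to latitude: 19.0666, 96.7259.
Field: lon ⌊19.0666/20⌋ = 0 → A; lat ⌊96.7259/10⌋ = 9 → J.
Square: lon ⌊19.0666/2⌋ = 9; lat ⌊6.7259/1⌋ = 6.
Subsquare: lon ⌊1.0666/0.0833333⌋ = 12 → m; lat ⌊0.7259/0.0416667⌋ = 17 → r.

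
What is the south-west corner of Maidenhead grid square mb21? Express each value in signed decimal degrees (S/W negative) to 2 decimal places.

-79.00, 64.00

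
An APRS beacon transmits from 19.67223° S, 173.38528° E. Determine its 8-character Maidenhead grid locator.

RH60qh68

Shift to the Maidenhead origin (180°W, 90°S): lon 353.38528, lat 70.32777.
Field: 353.38528/20 → 17 → R, 70.32777/10 → 7 → H; chars RH.
Square: 13.38528/2 → 6, 0.32777/1 → 0; chars 60.
Subsquare: 1.38528/0.0833333 → 16 → q, 0.32777/0.0416667 → 7 → h; chars qh.
Extended square: 0.05195/0.00833333 → 6, 0.03610/0.00416667 → 8; chars 68.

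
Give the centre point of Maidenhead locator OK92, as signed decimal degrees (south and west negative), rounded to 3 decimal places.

12.500, 119.000

Field O=14, K=10: +14·20° lon, +10·10° lat → SW at lon 100°, lat 10°.
Square 9, 2: +9·2° lon, +2·1° lat → SW at lon 118°, lat 12°.
Cell spans 2° lon × 1° lat. Centre is SW corner plus half of each.
latitude 12.500, longitude 119.000.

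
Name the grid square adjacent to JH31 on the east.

Longitude square 3; +1 → 4.
The latitude characters are unchanged.

JH41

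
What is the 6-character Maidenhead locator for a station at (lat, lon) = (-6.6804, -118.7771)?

Add 180° to longitude and 90° to latitude: 61.2229, 83.3196.
Field: 61.2229/20 → 3 → D, 83.3196/10 → 8 → I; chars DI.
Square: 1.2229/2 → 0, 3.3196/1 → 3; chars 03.
Subsquare: 1.2229/0.0833333 → 14 → o, 0.3196/0.0416667 → 7 → h; chars oh.

DI03oh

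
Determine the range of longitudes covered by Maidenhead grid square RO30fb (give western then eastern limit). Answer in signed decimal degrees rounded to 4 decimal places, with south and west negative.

166.4167, 166.5000

Field R=17, O=14: +17·20° lon, +14·10° lat → SW at lon 160°, lat 50°.
Square 3, 0: +3·2° lon, +0·1° lat → SW at lon 166°, lat 50°.
Subsquare f=5, b=1: +5·0.0833333° lon, +1·0.0416667° lat → SW at lon 166.417°, lat 50.0417°.
Cell spans 0.0833333° lon × 0.0416667° lat.
west 166.4167, east 166.5000.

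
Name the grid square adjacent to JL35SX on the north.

JL36sa

Latitude subsquare x = 23; +1 → 24, wraps to 0 = a, carry into square.
Latitude square 5; +1 → 6.
The longitude characters are unchanged.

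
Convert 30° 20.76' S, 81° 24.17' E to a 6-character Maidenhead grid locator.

NF09qp

Add 180° to longitude and 90° to latitude: 261.4028, 59.6540.
Field: 261.4028/20 → 13 → N, 59.6540/10 → 5 → F; chars NF.
Square: 1.4028/2 → 0, 9.6540/1 → 9; chars 09.
Subsquare: 1.4028/0.0833333 → 16 → q, 0.6540/0.0416667 → 15 → p; chars qp.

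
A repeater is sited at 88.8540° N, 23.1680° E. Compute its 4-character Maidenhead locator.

KR18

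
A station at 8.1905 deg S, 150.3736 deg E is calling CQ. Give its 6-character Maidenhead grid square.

QI51et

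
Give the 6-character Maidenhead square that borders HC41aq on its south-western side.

HC31xp

Longitude subsquare a = 0; −1 → -1, wraps to 23 = x, carry into square.
Longitude square 4; −1 → 3.
Latitude subsquare q = 16; −1 → 15 = p.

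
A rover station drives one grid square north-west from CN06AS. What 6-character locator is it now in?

Longitude subsquare a = 0; −1 → -1, wraps to 23 = x, carry into square.
Longitude square 0; −1 → -1, wraps to 9, carry into field.
Longitude field C = 2; −1 → 1 = B.
Latitude subsquare s = 18; +1 → 19 = t.

BN96xt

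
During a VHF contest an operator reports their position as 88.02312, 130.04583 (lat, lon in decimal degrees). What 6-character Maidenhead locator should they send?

Shift to the Maidenhead origin (180°W, 90°S): lon 310.0458, lat 178.0231.
Field: 310.0458/20 → 15 → P, 178.0231/10 → 17 → R; chars PR.
Square: 10.0458/2 → 5, 8.0231/1 → 8; chars 58.
Subsquare: 0.0458/0.0833333 → 0 → a, 0.0231/0.0416667 → 0 → a; chars aa.

PR58aa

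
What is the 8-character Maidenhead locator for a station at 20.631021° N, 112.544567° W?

Shift to the Maidenhead origin (180°W, 90°S): lon 67.45543, lat 110.63102.
Field: lon ⌊67.45543/20⌋ = 3 → D; lat ⌊110.63102/10⌋ = 11 → L.
Square: lon ⌊7.45543/2⌋ = 3; lat ⌊0.63102/1⌋ = 0.
Subsquare: lon ⌊1.45543/0.0833333⌋ = 17 → r; lat ⌊0.63102/0.0416667⌋ = 15 → p.
Extended square: lon ⌊0.03877/0.00833333⌋ = 4; lat ⌊0.00602/0.00416667⌋ = 1.

DL30rp41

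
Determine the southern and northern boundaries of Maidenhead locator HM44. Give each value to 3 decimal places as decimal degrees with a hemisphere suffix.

34.000° N, 35.000° N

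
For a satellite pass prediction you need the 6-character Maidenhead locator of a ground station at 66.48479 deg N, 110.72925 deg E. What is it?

OP56il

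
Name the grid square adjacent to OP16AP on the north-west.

OP06xq

Longitude subsquare a = 0; −1 → -1, wraps to 23 = x, carry into square.
Longitude square 1; −1 → 0.
Latitude subsquare p = 15; +1 → 16 = q.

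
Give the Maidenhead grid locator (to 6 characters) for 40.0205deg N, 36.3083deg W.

Shift to the Maidenhead origin (180°W, 90°S): lon 143.6917, lat 130.0205.
Field: 143.6917/20 → 7 → H, 130.0205/10 → 13 → N; chars HN.
Square: 3.6917/2 → 1, 0.0205/1 → 0; chars 10.
Subsquare: 1.6917/0.0833333 → 20 → u, 0.0205/0.0416667 → 0 → a; chars ua.

HN10ua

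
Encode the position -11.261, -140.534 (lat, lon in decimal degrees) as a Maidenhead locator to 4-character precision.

Shift to the Maidenhead origin (180°W, 90°S): lon 39.47, lat 78.74.
Field (20°×10°, letters A–R): lon ⌊39.47/20⌋ = 1 → B; lat ⌊78.74/10⌋ = 7 → H.
Square (2°×1°, digits 0–9): lon ⌊19.47/2⌋ = 9; lat ⌊8.74/1⌋ = 8.

BH98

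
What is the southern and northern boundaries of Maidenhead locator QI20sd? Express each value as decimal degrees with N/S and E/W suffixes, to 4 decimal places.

Field Q=16, I=8: +16·20° lon, +8·10° lat → SW at lon 140°, lat -10°.
Square 2, 0: +2·2° lon, +0·1° lat → SW at lon 144°, lat -10°.
Subsquare s=18, d=3: +18·0.0833333° lon, +3·0.0416667° lat → SW at lon 145.5°, lat -9.875°.
Cell spans 0.0833333° lon × 0.0416667° lat.
south 9.8750° S, north 9.8333° S.

9.8750° S, 9.8333° S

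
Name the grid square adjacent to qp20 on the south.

Latitude square 0; −1 → -1, wraps to 9, carry into field.
Latitude field P = 15; −1 → 14 = O.
The longitude characters are unchanged.

QO29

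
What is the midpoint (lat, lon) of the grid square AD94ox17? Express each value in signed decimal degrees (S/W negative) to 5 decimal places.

-55.01042, -160.82083

Field A=0, D=3: +0·20° lon, +3·10° lat → SW at lon -180°, lat -60°.
Square 9, 4: +9·2° lon, +4·1° lat → SW at lon -162°, lat -56°.
Subsquare o=14, x=23: +14·0.0833333° lon, +23·0.0416667° lat → SW at lon -160.833°, lat -55.0417°.
Extended square 1, 7: +1·0.00833333° lon, +7·0.00416667° lat → SW at lon -160.825°, lat -55.0125°.
Cell spans 0.00833333° lon × 0.00416667° lat. Centre is SW corner plus half of each.
latitude -55.01042, longitude -160.82083.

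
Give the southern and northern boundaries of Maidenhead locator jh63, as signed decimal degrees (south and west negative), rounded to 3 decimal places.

Field J=9, H=7: +9·20° lon, +7·10° lat → SW at lon 0°, lat -20°.
Square 6, 3: +6·2° lon, +3·1° lat → SW at lon 12°, lat -17°.
Cell spans 2° lon × 1° lat.
south -17.000, north -16.000.

-17.000, -16.000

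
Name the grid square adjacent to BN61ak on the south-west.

BN51xj

Longitude subsquare a = 0; −1 → -1, wraps to 23 = x, carry into square.
Longitude square 6; −1 → 5.
Latitude subsquare k = 10; −1 → 9 = j.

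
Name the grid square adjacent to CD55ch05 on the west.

Longitude extended square 0; −1 → -1, wraps to 9, carry into subsquare.
Longitude subsquare c = 2; −1 → 1 = b.
The latitude characters are unchanged.

CD55bh95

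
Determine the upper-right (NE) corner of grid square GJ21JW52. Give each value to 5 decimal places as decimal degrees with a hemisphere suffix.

1.92917° N, 55.20000° W

Field G=6, J=9: +6·20° lon, +9·10° lat → SW at lon -60°, lat 0°.
Square 2, 1: +2·2° lon, +1·1° lat → SW at lon -56°, lat 1°.
Subsquare j=9, w=22: +9·0.0833333° lon, +22·0.0416667° lat → SW at lon -55.25°, lat 1.91667°.
Extended square 5, 2: +5·0.00833333° lon, +2·0.00416667° lat → SW at lon -55.2083°, lat 1.925°.
Cell spans 0.00833333° lon × 0.00416667° lat. NE corner is SW corner plus one full cell.
latitude 1.92917° N, longitude 55.20000° W.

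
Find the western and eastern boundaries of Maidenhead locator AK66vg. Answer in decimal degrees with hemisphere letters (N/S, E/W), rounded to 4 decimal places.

166.2500° W, 166.1667° W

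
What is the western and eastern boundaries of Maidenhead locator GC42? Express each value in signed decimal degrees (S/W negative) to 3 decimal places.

-52.000, -50.000

Field G=6, C=2: +6·20° lon, +2·10° lat → SW at lon -60°, lat -70°.
Square 4, 2: +4·2° lon, +2·1° lat → SW at lon -52°, lat -68°.
Cell spans 2° lon × 1° lat.
west -52.000, east -50.000.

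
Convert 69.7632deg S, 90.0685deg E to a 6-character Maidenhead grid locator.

NC50af

Add 180° to longitude and 90° to latitude: 270.0685, 20.2368.
Field (20°×10°, letters A–R): 270.0685/20 → 13 → N, 20.2368/10 → 2 → C; chars NC.
Square (2°×1°, digits 0–9): 10.0685/2 → 5, 0.2368/1 → 0; chars 50.
Subsquare (5′×2.5′, letters a–x): 0.0685/0.0833333 → 0 → a, 0.2368/0.0416667 → 5 → f; chars af.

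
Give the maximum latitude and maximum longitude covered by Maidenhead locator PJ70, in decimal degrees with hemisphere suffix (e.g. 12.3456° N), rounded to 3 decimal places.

1.000° N, 136.000° E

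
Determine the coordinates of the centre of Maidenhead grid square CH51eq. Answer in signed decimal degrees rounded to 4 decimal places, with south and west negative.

-18.3125, -129.6250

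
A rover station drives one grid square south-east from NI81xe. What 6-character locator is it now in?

Longitude subsquare x = 23; +1 → 24, wraps to 0 = a, carry into square.
Longitude square 8; +1 → 9.
Latitude subsquare e = 4; −1 → 3 = d.

NI91ad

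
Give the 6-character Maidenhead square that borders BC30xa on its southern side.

BB39xx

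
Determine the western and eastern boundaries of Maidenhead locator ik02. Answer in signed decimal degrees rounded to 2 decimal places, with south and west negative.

Field I=8, K=10: +8·20° lon, +10·10° lat → SW at lon -20°, lat 10°.
Square 0, 2: +0·2° lon, +2·1° lat → SW at lon -20°, lat 12°.
Cell spans 2° lon × 1° lat.
west -20.00, east -18.00.

-20.00, -18.00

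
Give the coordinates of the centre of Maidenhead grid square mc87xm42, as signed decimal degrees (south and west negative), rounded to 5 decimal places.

-62.48958, 77.95417

Field M=12, C=2: +12·20° lon, +2·10° lat → SW at lon 60°, lat -70°.
Square 8, 7: +8·2° lon, +7·1° lat → SW at lon 76°, lat -63°.
Subsquare x=23, m=12: +23·0.0833333° lon, +12·0.0416667° lat → SW at lon 77.9167°, lat -62.5°.
Extended square 4, 2: +4·0.00833333° lon, +2·0.00416667° lat → SW at lon 77.95°, lat -62.4917°.
Cell spans 0.00833333° lon × 0.00416667° lat. Centre is SW corner plus half of each.
latitude -62.48958, longitude 77.95417.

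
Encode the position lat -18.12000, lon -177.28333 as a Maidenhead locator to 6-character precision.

AH11iv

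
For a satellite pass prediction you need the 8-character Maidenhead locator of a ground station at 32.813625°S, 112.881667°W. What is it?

Add 180° to longitude and 90° to latitude: 67.11833, 57.18637.
Field: lon ⌊67.11833/20⌋ = 3 → D; lat ⌊57.18637/10⌋ = 5 → F.
Square: lon ⌊7.11833/2⌋ = 3; lat ⌊7.18637/1⌋ = 7.
Subsquare: lon ⌊1.11833/0.0833333⌋ = 13 → n; lat ⌊0.18637/0.0416667⌋ = 4 → e.
Extended square: lon ⌊0.03500/0.00833333⌋ = 4; lat ⌊0.01971/0.00416667⌋ = 4.

DF37ne44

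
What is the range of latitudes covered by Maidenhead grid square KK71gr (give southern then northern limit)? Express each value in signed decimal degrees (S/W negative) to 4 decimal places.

Field K=10, K=10: +10·20° lon, +10·10° lat → SW at lon 20°, lat 10°.
Square 7, 1: +7·2° lon, +1·1° lat → SW at lon 34°, lat 11°.
Subsquare g=6, r=17: +6·0.0833333° lon, +17·0.0416667° lat → SW at lon 34.5°, lat 11.7083°.
Cell spans 0.0833333° lon × 0.0416667° lat.
south 11.7083, north 11.7500.

11.7083, 11.7500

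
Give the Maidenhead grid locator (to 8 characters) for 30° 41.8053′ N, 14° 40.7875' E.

JM70iq17

Shift to the Maidenhead origin (180°W, 90°S): lon 194.67979, lat 120.69675.
Field: lon ⌊194.67979/20⌋ = 9 → J; lat ⌊120.69675/10⌋ = 12 → M.
Square: lon ⌊14.67979/2⌋ = 7; lat ⌊0.69675/1⌋ = 0.
Subsquare: lon ⌊0.67979/0.0833333⌋ = 8 → i; lat ⌊0.69675/0.0416667⌋ = 16 → q.
Extended square: lon ⌊0.01312/0.00833333⌋ = 1; lat ⌊0.03009/0.00416667⌋ = 7.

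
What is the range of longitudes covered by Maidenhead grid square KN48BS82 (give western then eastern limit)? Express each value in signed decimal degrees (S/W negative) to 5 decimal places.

28.15000, 28.15833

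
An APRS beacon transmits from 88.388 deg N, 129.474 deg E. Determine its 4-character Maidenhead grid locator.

PR48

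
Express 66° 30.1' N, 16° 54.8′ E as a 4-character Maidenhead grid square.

Shift to the Maidenhead origin (180°W, 90°S): lon 196.91, lat 156.50.
Field (20°×10°, letters A–R): 196.91/20 → 9 → J, 156.50/10 → 15 → P; chars JP.
Square (2°×1°, digits 0–9): 16.91/2 → 8, 6.50/1 → 6; chars 86.

JP86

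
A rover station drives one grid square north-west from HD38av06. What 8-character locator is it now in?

HD28xv97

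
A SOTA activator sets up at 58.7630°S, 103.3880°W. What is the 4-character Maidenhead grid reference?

Add 180° to longitude and 90° to latitude: 76.61, 31.24.
Field: 76.61/20 → 3 → D, 31.24/10 → 3 → D; chars DD.
Square: 16.61/2 → 8, 1.24/1 → 1; chars 81.

DD81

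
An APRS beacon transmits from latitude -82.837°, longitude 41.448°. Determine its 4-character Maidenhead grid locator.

Add 180° to longitude and 90° to latitude: 221.45, 7.16.
Field (20°×10°, letters A–R): 221.45/20 → 11 → L, 7.16/10 → 0 → A; chars LA.
Square (2°×1°, digits 0–9): 1.45/2 → 0, 7.16/1 → 7; chars 07.

LA07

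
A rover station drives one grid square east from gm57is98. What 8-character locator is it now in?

GM57js08

Longitude extended square 9; +1 → 10, wraps to 0, carry into subsquare.
Longitude subsquare i = 8; +1 → 9 = j.
The latitude characters are unchanged.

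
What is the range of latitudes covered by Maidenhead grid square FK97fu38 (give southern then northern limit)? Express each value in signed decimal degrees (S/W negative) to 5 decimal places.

Field F=5, K=10: +5·20° lon, +10·10° lat → SW at lon -80°, lat 10°.
Square 9, 7: +9·2° lon, +7·1° lat → SW at lon -62°, lat 17°.
Subsquare f=5, u=20: +5·0.0833333° lon, +20·0.0416667° lat → SW at lon -61.5833°, lat 17.8333°.
Extended square 3, 8: +3·0.00833333° lon, +8·0.00416667° lat → SW at lon -61.5583°, lat 17.8667°.
Cell spans 0.00833333° lon × 0.00416667° lat.
south 17.86667, north 17.87083.

17.86667, 17.87083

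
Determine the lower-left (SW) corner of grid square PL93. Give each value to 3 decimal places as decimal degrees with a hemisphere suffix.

Field P=15, L=11: +15·20° lon, +11·10° lat → SW at lon 120°, lat 20°.
Square 9, 3: +9·2° lon, +3·1° lat → SW at lon 138°, lat 23°.
latitude 23.000° N, longitude 138.000° E.

23.000° N, 138.000° E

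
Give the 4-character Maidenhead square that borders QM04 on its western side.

Longitude square 0; −1 → -1, wraps to 9, carry into field.
Longitude field Q = 16; −1 → 15 = P.
The latitude characters are unchanged.

PM94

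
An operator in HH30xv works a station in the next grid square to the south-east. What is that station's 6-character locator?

HH40au

Longitude subsquare x = 23; +1 → 24, wraps to 0 = a, carry into square.
Longitude square 3; +1 → 4.
Latitude subsquare v = 21; −1 → 20 = u.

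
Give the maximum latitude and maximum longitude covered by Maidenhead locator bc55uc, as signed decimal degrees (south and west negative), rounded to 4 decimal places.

Field B=1, C=2: +1·20° lon, +2·10° lat → SW at lon -160°, lat -70°.
Square 5, 5: +5·2° lon, +5·1° lat → SW at lon -150°, lat -65°.
Subsquare u=20, c=2: +20·0.0833333° lon, +2·0.0416667° lat → SW at lon -148.333°, lat -64.9167°.
Cell spans 0.0833333° lon × 0.0416667° lat. NE corner is SW corner plus one full cell.
latitude -64.8750, longitude -148.2500.

-64.8750, -148.2500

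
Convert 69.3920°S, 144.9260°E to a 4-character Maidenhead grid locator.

QC20

Offset from 180°W / 90°S: lon 324.93°, lat 20.61°.
Field: 324.93/20 → 16 → Q, 20.61/10 → 2 → C; chars QC.
Square: 4.93/2 → 2, 0.61/1 → 0; chars 20.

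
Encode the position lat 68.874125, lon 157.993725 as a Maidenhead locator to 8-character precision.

QP88xu99

Add 180° to longitude and 90° to latitude: 337.99373, 158.87412.
Field (20°×10°, letters A–R): lon ⌊337.99373/20⌋ = 16 → Q; lat ⌊158.87412/10⌋ = 15 → P.
Square (2°×1°, digits 0–9): lon ⌊17.99373/2⌋ = 8; lat ⌊8.87412/1⌋ = 8.
Subsquare (5′×2.5′, letters a–x): lon ⌊1.99373/0.0833333⌋ = 23 → x; lat ⌊0.87412/0.0416667⌋ = 20 → u.
Extended square (30″×15″, digits 0–9): lon ⌊0.07706/0.00833333⌋ = 9; lat ⌊0.04079/0.00416667⌋ = 9.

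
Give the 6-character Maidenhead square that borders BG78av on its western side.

BG68xv

Longitude subsquare a = 0; −1 → -1, wraps to 23 = x, carry into square.
Longitude square 7; −1 → 6.
The latitude characters are unchanged.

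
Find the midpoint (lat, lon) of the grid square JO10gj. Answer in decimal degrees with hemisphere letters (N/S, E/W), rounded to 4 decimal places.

Field J=9, O=14: +9·20° lon, +14·10° lat → SW at lon 0°, lat 50°.
Square 1, 0: +1·2° lon, +0·1° lat → SW at lon 2°, lat 50°.
Subsquare g=6, j=9: +6·0.0833333° lon, +9·0.0416667° lat → SW at lon 2.5°, lat 50.375°.
Cell spans 0.0833333° lon × 0.0416667° lat. Centre is SW corner plus half of each.
latitude 50.3958° N, longitude 2.5417° E.

50.3958° N, 2.5417° E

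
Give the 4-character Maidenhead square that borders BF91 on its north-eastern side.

CF02

Longitude square 9; +1 → 10, wraps to 0, carry into field.
Longitude field B = 1; +1 → 2 = C.
Latitude square 1; +1 → 2.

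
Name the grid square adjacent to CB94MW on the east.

Longitude subsquare m = 12; +1 → 13 = n.
The latitude characters are unchanged.

CB94nw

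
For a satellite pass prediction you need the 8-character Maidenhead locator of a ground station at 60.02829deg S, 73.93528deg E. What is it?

MC69xx23

Add 180° to longitude and 90° to latitude: 253.93528, 29.97171.
Field (20°×10°, letters A–R): lon ⌊253.93528/20⌋ = 12 → M; lat ⌊29.97171/10⌋ = 2 → C.
Square (2°×1°, digits 0–9): lon ⌊13.93528/2⌋ = 6; lat ⌊9.97171/1⌋ = 9.
Subsquare (5′×2.5′, letters a–x): lon ⌊1.93528/0.0833333⌋ = 23 → x; lat ⌊0.97171/0.0416667⌋ = 23 → x.
Extended square (30″×15″, digits 0–9): lon ⌊0.01861/0.00833333⌋ = 2; lat ⌊0.01338/0.00416667⌋ = 3.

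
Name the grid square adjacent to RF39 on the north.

Latitude square 9; +1 → 10, wraps to 0, carry into field.
Latitude field F = 5; +1 → 6 = G.
The longitude characters are unchanged.

RG30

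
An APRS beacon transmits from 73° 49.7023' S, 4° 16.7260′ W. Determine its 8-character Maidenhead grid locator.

Add 180° to longitude and 90° to latitude: 175.72123, 16.17163.
Field: 175.72123/20 → 8 → I, 16.17163/10 → 1 → B; chars IB.
Square: 15.72123/2 → 7, 6.17163/1 → 6; chars 76.
Subsquare: 1.72123/0.0833333 → 20 → u, 0.17163/0.0416667 → 4 → e; chars ue.
Extended square: 0.05457/0.00833333 → 6, 0.00496/0.00416667 → 1; chars 61.

IB76ue61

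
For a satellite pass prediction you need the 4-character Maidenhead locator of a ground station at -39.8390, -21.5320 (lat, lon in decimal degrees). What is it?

Add 180° to longitude and 90° to latitude: 158.47, 50.16.
Field: lon ⌊158.47/20⌋ = 7 → H; lat ⌊50.16/10⌋ = 5 → F.
Square: lon ⌊18.47/2⌋ = 9; lat ⌊0.16/1⌋ = 0.

HF90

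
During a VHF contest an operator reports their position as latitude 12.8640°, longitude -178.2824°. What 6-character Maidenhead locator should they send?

AK02uu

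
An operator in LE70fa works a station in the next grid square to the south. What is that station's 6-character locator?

LD79fx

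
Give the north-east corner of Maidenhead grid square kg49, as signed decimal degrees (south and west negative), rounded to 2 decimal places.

-20.00, 30.00

Field K=10, G=6: +10·20° lon, +6·10° lat → SW at lon 20°, lat -30°.
Square 4, 9: +4·2° lon, +9·1° lat → SW at lon 28°, lat -21°.
Cell spans 2° lon × 1° lat. NE corner is SW corner plus one full cell.
latitude -20.00, longitude 30.00.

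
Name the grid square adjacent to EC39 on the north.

ED30

Latitude square 9; +1 → 10, wraps to 0, carry into field.
Latitude field C = 2; +1 → 3 = D.
The longitude characters are unchanged.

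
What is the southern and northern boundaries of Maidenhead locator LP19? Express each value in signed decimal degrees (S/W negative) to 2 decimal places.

69.00, 70.00

Field L=11, P=15: +11·20° lon, +15·10° lat → SW at lon 40°, lat 60°.
Square 1, 9: +1·2° lon, +9·1° lat → SW at lon 42°, lat 69°.
Cell spans 2° lon × 1° lat.
south 69.00, north 70.00.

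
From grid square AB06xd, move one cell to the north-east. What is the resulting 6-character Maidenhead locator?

Longitude subsquare x = 23; +1 → 24, wraps to 0 = a, carry into square.
Longitude square 0; +1 → 1.
Latitude subsquare d = 3; +1 → 4 = e.

AB16ae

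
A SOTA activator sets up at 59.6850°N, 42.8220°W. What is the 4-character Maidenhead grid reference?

GO89

Add 180° to longitude and 90° to latitude: 137.18, 149.69.
Field: lon ⌊137.18/20⌋ = 6 → G; lat ⌊149.69/10⌋ = 14 → O.
Square: lon ⌊17.18/2⌋ = 8; lat ⌊9.69/1⌋ = 9.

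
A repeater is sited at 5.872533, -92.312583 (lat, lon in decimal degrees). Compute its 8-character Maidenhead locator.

Shift to the Maidenhead origin (180°W, 90°S): lon 87.68742, lat 95.87253.
Field: 87.68742/20 → 4 → E, 95.87253/10 → 9 → J; chars EJ.
Square: 7.68742/2 → 3, 5.87253/1 → 5; chars 35.
Subsquare: 1.68742/0.0833333 → 20 → u, 0.87253/0.0416667 → 20 → u; chars uu.
Extended square: 0.02075/0.00833333 → 2, 0.03920/0.00416667 → 9; chars 29.

EJ35uu29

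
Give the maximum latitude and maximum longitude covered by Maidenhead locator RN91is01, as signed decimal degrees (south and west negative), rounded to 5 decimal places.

Field R=17, N=13: +17·20° lon, +13·10° lat → SW at lon 160°, lat 40°.
Square 9, 1: +9·2° lon, +1·1° lat → SW at lon 178°, lat 41°.
Subsquare i=8, s=18: +8·0.0833333° lon, +18·0.0416667° lat → SW at lon 178.667°, lat 41.75°.
Extended square 0, 1: +0·0.00833333° lon, +1·0.00416667° lat → SW at lon 178.667°, lat 41.7542°.
Cell spans 0.00833333° lon × 0.00416667° lat. NE corner is SW corner plus one full cell.
latitude 41.75833, longitude 178.67500.

41.75833, 178.67500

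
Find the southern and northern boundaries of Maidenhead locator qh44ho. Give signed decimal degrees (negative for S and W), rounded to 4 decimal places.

-15.4167, -15.3750

Field Q=16, H=7: +16·20° lon, +7·10° lat → SW at lon 140°, lat -20°.
Square 4, 4: +4·2° lon, +4·1° lat → SW at lon 148°, lat -16°.
Subsquare h=7, o=14: +7·0.0833333° lon, +14·0.0416667° lat → SW at lon 148.583°, lat -15.4167°.
Cell spans 0.0833333° lon × 0.0416667° lat.
south -15.4167, north -15.3750.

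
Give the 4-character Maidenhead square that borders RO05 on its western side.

QO95

Longitude square 0; −1 → -1, wraps to 9, carry into field.
Longitude field R = 17; −1 → 16 = Q.
The latitude characters are unchanged.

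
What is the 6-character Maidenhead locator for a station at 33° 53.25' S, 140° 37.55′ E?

QF06hc

Offset from 180°W / 90°S: lon 320.6258°, lat 56.1125°.
Field: lon ⌊320.6258/20⌋ = 16 → Q; lat ⌊56.1125/10⌋ = 5 → F.
Square: lon ⌊0.6258/2⌋ = 0; lat ⌊6.1125/1⌋ = 6.
Subsquare: lon ⌊0.6258/0.0833333⌋ = 7 → h; lat ⌊0.1125/0.0416667⌋ = 2 → c.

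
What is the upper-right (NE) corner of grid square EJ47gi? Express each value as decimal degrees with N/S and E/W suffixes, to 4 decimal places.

7.3750° N, 91.4167° W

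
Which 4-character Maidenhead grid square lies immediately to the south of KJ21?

Latitude square 1; −1 → 0.
The longitude characters are unchanged.

KJ20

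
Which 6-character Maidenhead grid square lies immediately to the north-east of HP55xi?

Longitude subsquare x = 23; +1 → 24, wraps to 0 = a, carry into square.
Longitude square 5; +1 → 6.
Latitude subsquare i = 8; +1 → 9 = j.

HP65aj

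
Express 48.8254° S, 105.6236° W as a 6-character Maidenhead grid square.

Shift to the Maidenhead origin (180°W, 90°S): lon 74.3764, lat 41.1746.
Field: 74.3764/20 → 3 → D, 41.1746/10 → 4 → E; chars DE.
Square: 14.3764/2 → 7, 1.1746/1 → 1; chars 71.
Subsquare: 0.3764/0.0833333 → 4 → e, 0.1746/0.0416667 → 4 → e; chars ee.

DE71ee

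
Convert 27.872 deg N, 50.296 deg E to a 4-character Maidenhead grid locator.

LL57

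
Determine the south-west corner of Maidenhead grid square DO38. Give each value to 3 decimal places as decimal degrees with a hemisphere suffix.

58.000° N, 114.000° W

Field D=3, O=14: +3·20° lon, +14·10° lat → SW at lon -120°, lat 50°.
Square 3, 8: +3·2° lon, +8·1° lat → SW at lon -114°, lat 58°.
latitude 58.000° N, longitude 114.000° W.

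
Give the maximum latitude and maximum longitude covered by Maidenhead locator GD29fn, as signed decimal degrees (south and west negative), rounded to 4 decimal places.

-50.4167, -55.5000

Field G=6, D=3: +6·20° lon, +3·10° lat → SW at lon -60°, lat -60°.
Square 2, 9: +2·2° lon, +9·1° lat → SW at lon -56°, lat -51°.
Subsquare f=5, n=13: +5·0.0833333° lon, +13·0.0416667° lat → SW at lon -55.5833°, lat -50.4583°.
Cell spans 0.0833333° lon × 0.0416667° lat. NE corner is SW corner plus one full cell.
latitude -50.4167, longitude -55.5000.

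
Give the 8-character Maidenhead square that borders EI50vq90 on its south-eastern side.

Longitude extended square 9; +1 → 10, wraps to 0, carry into subsquare.
Longitude subsquare v = 21; +1 → 22 = w.
Latitude extended square 0; −1 → -1, wraps to 9, carry into subsquare.
Latitude subsquare q = 16; −1 → 15 = p.

EI50wp09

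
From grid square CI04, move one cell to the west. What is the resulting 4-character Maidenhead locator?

BI94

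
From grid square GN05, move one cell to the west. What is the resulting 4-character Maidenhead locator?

Longitude square 0; −1 → -1, wraps to 9, carry into field.
Longitude field G = 6; −1 → 5 = F.
The latitude characters are unchanged.

FN95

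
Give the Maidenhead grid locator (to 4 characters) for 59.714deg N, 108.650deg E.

OO49

Add 180° to longitude and 90° to latitude: 288.65, 149.71.
Field: 288.65/20 → 14 → O, 149.71/10 → 14 → O; chars OO.
Square: 8.65/2 → 4, 9.71/1 → 9; chars 49.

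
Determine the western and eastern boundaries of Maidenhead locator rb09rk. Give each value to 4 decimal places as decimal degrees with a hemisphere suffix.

161.4167° E, 161.5000° E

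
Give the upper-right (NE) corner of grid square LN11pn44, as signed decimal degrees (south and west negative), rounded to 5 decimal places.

41.56250, 43.29167

Field L=11, N=13: +11·20° lon, +13·10° lat → SW at lon 40°, lat 40°.
Square 1, 1: +1·2° lon, +1·1° lat → SW at lon 42°, lat 41°.
Subsquare p=15, n=13: +15·0.0833333° lon, +13·0.0416667° lat → SW at lon 43.25°, lat 41.5417°.
Extended square 4, 4: +4·0.00833333° lon, +4·0.00416667° lat → SW at lon 43.2833°, lat 41.5583°.
Cell spans 0.00833333° lon × 0.00416667° lat. NE corner is SW corner plus one full cell.
latitude 41.56250, longitude 43.29167.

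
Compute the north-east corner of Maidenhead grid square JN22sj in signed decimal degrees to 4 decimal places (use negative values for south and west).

42.4167, 5.5833

Field J=9, N=13: +9·20° lon, +13·10° lat → SW at lon 0°, lat 40°.
Square 2, 2: +2·2° lon, +2·1° lat → SW at lon 4°, lat 42°.
Subsquare s=18, j=9: +18·0.0833333° lon, +9·0.0416667° lat → SW at lon 5.5°, lat 42.375°.
Cell spans 0.0833333° lon × 0.0416667° lat. NE corner is SW corner plus one full cell.
latitude 42.4167, longitude 5.5833.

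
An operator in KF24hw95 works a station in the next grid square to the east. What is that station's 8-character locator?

Longitude extended square 9; +1 → 10, wraps to 0, carry into subsquare.
Longitude subsquare h = 7; +1 → 8 = i.
The latitude characters are unchanged.

KF24iw05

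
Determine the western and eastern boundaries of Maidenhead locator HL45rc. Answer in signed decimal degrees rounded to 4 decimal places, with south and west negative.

Field H=7, L=11: +7·20° lon, +11·10° lat → SW at lon -40°, lat 20°.
Square 4, 5: +4·2° lon, +5·1° lat → SW at lon -32°, lat 25°.
Subsquare r=17, c=2: +17·0.0833333° lon, +2·0.0416667° lat → SW at lon -30.5833°, lat 25.0833°.
Cell spans 0.0833333° lon × 0.0416667° lat.
west -30.5833, east -30.5000.

-30.5833, -30.5000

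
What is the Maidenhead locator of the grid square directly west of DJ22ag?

DJ12xg

Longitude subsquare a = 0; −1 → -1, wraps to 23 = x, carry into square.
Longitude square 2; −1 → 1.
The latitude characters are unchanged.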